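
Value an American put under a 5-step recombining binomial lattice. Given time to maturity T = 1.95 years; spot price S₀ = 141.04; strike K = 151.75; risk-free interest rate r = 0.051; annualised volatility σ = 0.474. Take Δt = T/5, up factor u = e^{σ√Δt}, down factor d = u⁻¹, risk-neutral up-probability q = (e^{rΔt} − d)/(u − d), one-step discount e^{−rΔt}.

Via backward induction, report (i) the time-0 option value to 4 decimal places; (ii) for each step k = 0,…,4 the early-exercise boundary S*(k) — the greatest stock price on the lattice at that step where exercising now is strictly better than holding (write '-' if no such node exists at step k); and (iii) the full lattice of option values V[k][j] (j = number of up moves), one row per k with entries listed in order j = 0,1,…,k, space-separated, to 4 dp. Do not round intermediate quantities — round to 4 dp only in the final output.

Δt=0.39000, u=1.34449, d=0.74378, q=0.45997, disc=e^(-rΔt)=0.98031
k=5 terminal: V=max(K-S,0) → 119.6461 93.7174 46.8476 0.0000 0.0000 0.0000
k=4: j=0 S=43.1634 intr=108.5866 cont=105.5982 V=108.5866[EX]; j=1 S=78.0241 intr=73.7259 cont=70.7374 V=73.7259[EX]; j=2 S=141.0400 intr=10.7100 cont=24.8006 V=24.8006[hold]; j=3 S=254.9505 intr=0.0000 cont=0.0000 V=0.0000[hold]; j=4 S=460.8604 intr=0.0000 cont=0.0000 V=0.0000[hold]  S*(4)=78.0241
k=3: j=0 S=58.0326 intr=93.7174 cont=90.7289 V=93.7174[EX]; j=1 S=104.9024 intr=46.8476 cont=50.2128 V=50.2128[hold]; j=2 S=189.6265 intr=0.0000 cont=13.1292 V=13.1292[hold]; j=3 S=342.7777 intr=0.0000 cont=0.0000 V=0.0000[hold]  S*(3)=58.0326
k=2: j=0 S=78.0241 intr=73.7259 cont=72.2548 V=73.7259[EX]; j=1 S=141.0400 intr=10.7100 cont=32.5023 V=32.5023[hold]; j=2 S=254.9505 intr=0.0000 cont=6.9505 V=6.9505[hold]  S*(2)=78.0241
k=1: j=0 S=104.9024 intr=46.8476 cont=53.6856 V=53.6856[hold]; j=1 S=189.6265 intr=0.0000 cont=20.3405 V=20.3405[hold]  S*(1)=-
k=0: j=0 S=141.0400 intr=10.7100 cont=37.5925 V=37.5925[hold]  S*(0)=-

price = 37.5925
boundary = - - 78.0241 58.0326 78.0241
tree:
37.5925
53.6856 20.3405
73.7259 32.5023 6.9505
93.7174 50.2128 13.1292 0.0000
108.5866 73.7259 24.8006 0.0000 0.0000
119.6461 93.7174 46.8476 0.0000 0.0000 0.0000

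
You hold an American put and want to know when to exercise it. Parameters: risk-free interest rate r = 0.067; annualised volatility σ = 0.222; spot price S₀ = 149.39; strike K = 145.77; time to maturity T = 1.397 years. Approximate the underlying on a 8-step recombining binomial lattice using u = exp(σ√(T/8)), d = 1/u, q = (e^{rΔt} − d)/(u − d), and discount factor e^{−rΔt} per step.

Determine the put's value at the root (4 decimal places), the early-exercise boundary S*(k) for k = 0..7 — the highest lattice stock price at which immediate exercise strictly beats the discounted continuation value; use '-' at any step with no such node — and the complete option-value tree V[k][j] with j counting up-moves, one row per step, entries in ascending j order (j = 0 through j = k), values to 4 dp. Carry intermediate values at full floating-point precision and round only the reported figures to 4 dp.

Δt=0.17463  u=1.09721  d=0.91140  q=0.54016  discount=0.98837
step 8 (expiry): payoffs max(K−S,0) = 74.6476 60.1480 42.6925 21.6783 0.0000 0.0000 0.0000 0.0000 0.0000
step 7: (k=7,j=0): S=78.0362, (K−S)⁺=67.7338, hold=66.0383 ⇒ V=67.7338 exercise | (k=7,j=1): S=93.9452, (K−S)⁺=51.8248, hold=50.1292 ⇒ V=51.8248 exercise | (k=7,j=2): S=113.0976, (K−S)⁺=32.6724, hold=30.9768 ⇒ V=32.6724 exercise | (k=7,j=3): S=136.1545, (K−S)⁺=9.6155, hold=9.8525 ⇒ V=9.8525 continue | (k=7,j=4): S=163.9121, (K−S)⁺=0.0000, hold=0.0000 ⇒ V=0.0000 continue | (k=7,j=5): S=197.3284, (K−S)⁺=0.0000, hold=0.0000 ⇒ V=0.0000 continue | (k=7,j=6): S=237.5573, (K−S)⁺=0.0000, hold=0.0000 ⇒ V=0.0000 continue | (k=7,j=7): S=285.9876, (K−S)⁺=0.0000, hold=0.0000 ⇒ V=0.0000 continue  boundary S*=113.0976
step 6: (k=6,j=0): S=85.6220, (K−S)⁺=60.1480, hold=58.4525 ⇒ V=60.1480 exercise | (k=6,j=1): S=103.0775, (K−S)⁺=42.6925, hold=40.9969 ⇒ V=42.6925 exercise | (k=6,j=2): S=124.0917, (K−S)⁺=21.6783, hold=20.1093 ⇒ V=21.6783 exercise | (k=6,j=3): S=149.3900, (K−S)⁺=0.0000, hold=4.4779 ⇒ V=4.4779 continue | (k=6,j=4): S=179.8458, (K−S)⁺=0.0000, hold=0.0000 ⇒ V=0.0000 continue | (k=6,j=5): S=216.5105, (K−S)⁺=0.0000, hold=0.0000 ⇒ V=0.0000 continue | (k=6,j=6): S=260.6500, (K−S)⁺=0.0000, hold=0.0000 ⇒ V=0.0000 continue  boundary S*=124.0917
step 5: (k=5,j=0): S=93.9452, (K−S)⁺=51.8248, hold=50.1292 ⇒ V=51.8248 exercise | (k=5,j=1): S=113.0976, (K−S)⁺=32.6724, hold=30.9768 ⇒ V=32.6724 exercise | (k=5,j=2): S=136.1545, (K−S)⁺=9.6155, hold=12.2432 ⇒ V=12.2432 continue | (k=5,j=3): S=163.9121, (K−S)⁺=0.0000, hold=2.0351 ⇒ V=2.0351 continue | (k=5,j=4): S=197.3284, (K−S)⁺=0.0000, hold=0.0000 ⇒ V=0.0000 continue | (k=5,j=5): S=237.5573, (K−S)⁺=0.0000, hold=0.0000 ⇒ V=0.0000 continue  boundary S*=113.0976
step 4: (k=4,j=0): S=103.0775, (K−S)⁺=42.6925, hold=40.9969 ⇒ V=42.6925 exercise | (k=4,j=1): S=124.0917, (K−S)⁺=21.6783, hold=21.3856 ⇒ V=21.6783 exercise | (k=4,j=2): S=149.3900, (K−S)⁺=0.0000, hold=6.6509 ⇒ V=6.6509 continue | (k=4,j=3): S=179.8458, (K−S)⁺=0.0000, hold=0.9250 ⇒ V=0.9250 continue | (k=4,j=4): S=216.5105, (K−S)⁺=0.0000, hold=0.0000 ⇒ V=0.0000 continue  boundary S*=124.0917
step 3: (k=3,j=0): S=113.0976, (K−S)⁺=32.6724, hold=30.9768 ⇒ V=32.6724 exercise | (k=3,j=1): S=136.1545, (K−S)⁺=9.6155, hold=13.4033 ⇒ V=13.4033 continue | (k=3,j=2): S=163.9121, (K−S)⁺=0.0000, hold=3.5166 ⇒ V=3.5166 continue | (k=3,j=3): S=197.3284, (K−S)⁺=0.0000, hold=0.4204 ⇒ V=0.4204 continue  boundary S*=113.0976
step 2: (k=2,j=0): S=124.0917, (K−S)⁺=21.6783, hold=22.0050 ⇒ V=22.0050 continue | (k=2,j=1): S=149.3900, (K−S)⁺=0.0000, hold=7.9691 ⇒ V=7.9691 continue | (k=2,j=2): S=179.8458, (K−S)⁺=0.0000, hold=1.8227 ⇒ V=1.8227 continue  boundary S*=-
step 1: (k=1,j=0): S=136.1545, (K−S)⁺=9.6155, hold=14.2556 ⇒ V=14.2556 continue | (k=1,j=1): S=163.9121, (K−S)⁺=0.0000, hold=4.5950 ⇒ V=4.5950 continue  boundary S*=-
step 0: (k=0,j=0): S=149.3900, (K−S)⁺=0.0000, hold=8.9321 ⇒ V=8.9321 continue  boundary S*=-

price = 8.9321
boundary = - - - 113.0976 124.0917 113.0976 124.0917 113.0976
tree:
8.9321
14.2556 4.5950
22.0050 7.9691 1.8227
32.6724 13.4033 3.5166 0.4204
42.6925 21.6783 6.6509 0.9250 0.0000
51.8248 32.6724 12.2432 2.0351 0.0000 0.0000
60.1480 42.6925 21.6783 4.4779 0.0000 0.0000 0.0000
67.7338 51.8248 32.6724 9.8525 0.0000 0.0000 0.0000 0.0000
74.6476 60.1480 42.6925 21.6783 0.0000 0.0000 0.0000 0.0000 0.0000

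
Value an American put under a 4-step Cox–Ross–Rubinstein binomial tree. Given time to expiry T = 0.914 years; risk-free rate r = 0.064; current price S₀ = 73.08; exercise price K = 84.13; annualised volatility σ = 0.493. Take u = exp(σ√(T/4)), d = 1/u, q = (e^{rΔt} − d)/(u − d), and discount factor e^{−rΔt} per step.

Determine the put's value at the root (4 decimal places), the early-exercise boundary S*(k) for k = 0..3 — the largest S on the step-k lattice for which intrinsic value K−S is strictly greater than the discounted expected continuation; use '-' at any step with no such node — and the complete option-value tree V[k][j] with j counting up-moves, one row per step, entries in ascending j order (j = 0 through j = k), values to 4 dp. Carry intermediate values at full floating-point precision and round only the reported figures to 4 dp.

price = 19.0016
boundary = - - 45.6147 57.7367
tree:
19.0016
27.6620 9.9189
38.5153 16.3996 2.9881
48.0922 26.3933 5.7462 0.0000
55.6584 38.5153 11.0500 0.0000 0.0000

Δt=0.22850, u=1.26575, d=0.79005, q=0.47232, disc=e^(-rΔt)=0.98548
k=4 terminal: V=max(K-S,0) → 55.6584 38.5153 11.0500 0.0000 0.0000
k=3: j=0 S=36.0378 intr=48.0922 cont=46.8708 V=48.0922[EX]; j=1 S=57.7367 intr=26.3933 cont=25.1720 V=26.3933[EX]; j=2 S=92.5008 intr=0.0000 cont=5.7462 V=5.7462[hold]; j=3 S=148.1969 intr=0.0000 cont=0.0000 V=0.0000[hold]  S*(3)=57.7367
k=2: j=0 S=45.6147 intr=38.5153 cont=37.2939 V=38.5153[EX]; j=1 S=73.0800 intr=11.0500 cont=16.3996 V=16.3996[hold]; j=2 S=117.0825 intr=0.0000 cont=2.9881 V=2.9881[hold]  S*(2)=45.6147
k=1: j=0 S=57.7367 intr=26.3933 cont=27.6620 V=27.6620[hold]; j=1 S=92.5008 intr=0.0000 cont=9.9189 V=9.9189[hold]  S*(1)=-
k=0: j=0 S=73.0800 intr=11.0500 cont=19.0016 V=19.0016[hold]  S*(0)=-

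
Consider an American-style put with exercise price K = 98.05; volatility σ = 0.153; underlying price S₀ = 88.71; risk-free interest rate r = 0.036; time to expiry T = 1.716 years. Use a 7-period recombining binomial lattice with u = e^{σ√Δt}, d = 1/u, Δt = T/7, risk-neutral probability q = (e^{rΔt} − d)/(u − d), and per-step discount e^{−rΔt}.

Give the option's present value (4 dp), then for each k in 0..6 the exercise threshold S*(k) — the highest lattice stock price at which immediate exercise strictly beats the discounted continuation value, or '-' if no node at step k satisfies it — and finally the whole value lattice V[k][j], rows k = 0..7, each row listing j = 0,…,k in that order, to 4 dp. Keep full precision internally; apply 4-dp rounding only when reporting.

price = 10.6829
boundary = - 82.2382 76.2385 82.2382 76.2385 82.2382 88.7100
tree:
10.6829
15.8118 6.4809
21.8115 10.3171 3.3133
27.3735 15.8118 5.7969 1.2480
32.5297 21.8115 9.8048 2.4714 0.2243
37.3098 27.3735 15.8118 4.8389 0.4914 0.0000
41.7411 32.5297 21.8115 9.3400 1.0767 0.0000 0.0000
45.8491 37.3098 27.3735 15.8118 2.3588 0.0000 0.0000 0.0000

Δt=0.24514, u=1.07870, d=0.92704, q=0.53952, disc=e^(-rΔt)=0.99121
k=7 terminal: V=max(K-S,0) → 45.8491 37.3098 27.3735 15.8118 2.3588 0.0000 0.0000 0.0000
k=6: j=0 S=56.3089 intr=41.7411 cont=40.8796 V=41.7411[EX]; j=1 S=65.5203 intr=32.5297 cont=31.6682 V=32.5297[EX]; j=2 S=76.2385 intr=21.8115 cont=20.9500 V=21.8115[EX]; j=3 S=88.7100 intr=9.3400 cont=8.4785 V=9.3400[EX]; j=4 S=103.2217 intr=0.0000 cont=1.0767 V=1.0767[hold]; j=5 S=120.1073 intr=0.0000 cont=0.0000 V=0.0000[hold]; j=6 S=139.7551 intr=0.0000 cont=0.0000 V=0.0000[hold]  S*(6)=88.7100
k=5: j=0 S=60.7402 intr=37.3098 cont=36.4483 V=37.3098[EX]; j=1 S=70.6765 intr=27.3735 cont=26.5120 V=27.3735[EX]; j=2 S=82.2382 intr=15.8118 cont=14.9503 V=15.8118[EX]; j=3 S=95.6912 intr=2.3588 cont=4.8389 V=4.8389[hold]; j=4 S=111.3449 intr=0.0000 cont=0.4914 V=0.4914[hold]; j=5 S=129.5593 intr=0.0000 cont=0.0000 V=0.0000[hold]  S*(5)=82.2382
k=4: j=0 S=65.5203 intr=32.5297 cont=31.6682 V=32.5297[EX]; j=1 S=76.2385 intr=21.8115 cont=20.9500 V=21.8115[EX]; j=2 S=88.7100 intr=9.3400 cont=9.8048 V=9.8048[hold]; j=3 S=103.2217 intr=0.0000 cont=2.4714 V=2.4714[hold]; j=4 S=120.1073 intr=0.0000 cont=0.2243 V=0.2243[hold]  S*(4)=76.2385
k=3: j=0 S=70.6765 intr=27.3735 cont=26.5120 V=27.3735[EX]; j=1 S=82.2382 intr=15.8118 cont=15.1989 V=15.8118[EX]; j=2 S=95.6912 intr=2.3588 cont=5.7969 V=5.7969[hold]; j=3 S=111.3449 intr=0.0000 cont=1.2480 V=1.2480[hold]  S*(3)=82.2382
k=2: j=0 S=76.2385 intr=21.8115 cont=20.9500 V=21.8115[EX]; j=1 S=88.7100 intr=9.3400 cont=10.3171 V=10.3171[hold]; j=2 S=103.2217 intr=0.0000 cont=3.3133 V=3.3133[hold]  S*(2)=76.2385
k=1: j=0 S=82.2382 intr=15.8118 cont=15.4729 V=15.8118[EX]; j=1 S=95.6912 intr=2.3588 cont=6.4809 V=6.4809[hold]  S*(1)=82.2382
k=0: j=0 S=88.7100 intr=9.3400 cont=10.6829 V=10.6829[hold]  S*(0)=-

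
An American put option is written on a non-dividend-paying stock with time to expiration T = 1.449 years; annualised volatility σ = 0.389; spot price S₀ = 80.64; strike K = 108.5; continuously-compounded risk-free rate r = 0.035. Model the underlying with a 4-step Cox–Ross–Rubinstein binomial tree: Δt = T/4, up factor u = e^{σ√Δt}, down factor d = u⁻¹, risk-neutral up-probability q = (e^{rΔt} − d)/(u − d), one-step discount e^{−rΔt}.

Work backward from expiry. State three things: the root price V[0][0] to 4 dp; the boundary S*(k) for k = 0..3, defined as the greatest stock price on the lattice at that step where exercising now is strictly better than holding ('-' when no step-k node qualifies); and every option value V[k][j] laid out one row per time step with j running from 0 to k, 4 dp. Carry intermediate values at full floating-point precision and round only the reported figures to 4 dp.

price = 32.4210
boundary = - 63.8072 50.4881 63.8072
tree:
32.4210
44.6928 19.3948
58.0119 30.2086 7.6664
68.5507 44.6928 14.6146 0.0000
76.8897 58.0119 27.8600 0.0000 0.0000

Δt=0.36225, u=1.26381, d=0.79126, q=0.46874, disc=e^(-rΔt)=0.98740
k=4 terminal: V=max(K-S,0) → 76.8897 58.0119 27.8600 0.0000 0.0000
k=3: j=0 S=39.9493 intr=68.5507 cont=67.1838 V=68.5507[EX]; j=1 S=63.8072 intr=44.6928 cont=43.3258 V=44.6928[EX]; j=2 S=101.9134 intr=6.5866 cont=14.6146 V=14.6146[hold]; j=3 S=162.7767 intr=0.0000 cont=0.0000 V=0.0000[hold]  S*(3)=63.8072
k=2: j=0 S=50.4881 intr=58.0119 cont=56.6449 V=58.0119[EX]; j=1 S=80.6400 intr=27.8600 cont=30.2086 V=30.2086[hold]; j=2 S=128.7988 intr=0.0000 cont=7.6664 V=7.6664[hold]  S*(2)=50.4881
k=1: j=0 S=63.8072 intr=44.6928 cont=44.4128 V=44.6928[EX]; j=1 S=101.9134 intr=6.5866 cont=19.3948 V=19.3948[hold]  S*(1)=63.8072
k=0: j=0 S=80.6400 intr=27.8600 cont=32.4210 V=32.4210[hold]  S*(0)=-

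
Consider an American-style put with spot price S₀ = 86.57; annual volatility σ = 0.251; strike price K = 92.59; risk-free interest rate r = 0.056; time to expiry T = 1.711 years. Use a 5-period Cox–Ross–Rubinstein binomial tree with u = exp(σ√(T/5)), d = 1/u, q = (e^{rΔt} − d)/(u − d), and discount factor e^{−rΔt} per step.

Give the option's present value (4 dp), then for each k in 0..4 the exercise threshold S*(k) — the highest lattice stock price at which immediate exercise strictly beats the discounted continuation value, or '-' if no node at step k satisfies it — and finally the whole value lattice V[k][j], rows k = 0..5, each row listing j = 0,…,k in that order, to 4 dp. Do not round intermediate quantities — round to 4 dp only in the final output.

price = 11.3640
boundary = - - 64.5406 74.7481 64.5406
tree:
11.3640
18.2645 5.6359
28.0494 10.2207 1.7600
36.8630 17.8419 3.8091 0.0000
44.4730 28.0494 8.2439 0.0000 0.0000
51.0438 36.8630 17.8419 0.0000 0.0000 0.0000

Δt=0.34220  u=1.15816  d=0.86344  q=0.52901  discount=0.98102
step 5 (expiry): payoffs max(K−S,0) = 51.0438 36.8630 17.8419 0.0000 0.0000 0.0000
step 4: (k=4,j=0): S=48.1170, (K−S)⁺=44.4730, hold=42.7156 ⇒ V=44.4730 exercise | (k=4,j=1): S=64.5406, (K−S)⁺=28.0494, hold=26.2920 ⇒ V=28.0494 exercise | (k=4,j=2): S=86.5700, (K−S)⁺=6.0200, hold=8.2439 ⇒ V=8.2439 continue | (k=4,j=3): S=116.1187, (K−S)⁺=0.0000, hold=0.0000 ⇒ V=0.0000 continue | (k=4,j=4): S=155.7531, (K−S)⁺=0.0000, hold=0.0000 ⇒ V=0.0000 continue  boundary S*=64.5406
step 3: (k=3,j=0): S=55.7270, (K−S)⁺=36.8630, hold=35.1056 ⇒ V=36.8630 exercise | (k=3,j=1): S=74.7481, (K−S)⁺=17.8419, hold=17.2386 ⇒ V=17.8419 exercise | (k=3,j=2): S=100.2616, (K−S)⁺=0.0000, hold=3.8091 ⇒ V=3.8091 continue | (k=3,j=3): S=134.4836, (K−S)⁺=0.0000, hold=0.0000 ⇒ V=0.0000 continue  boundary S*=74.7481
step 2: (k=2,j=0): S=64.5406, (K−S)⁺=28.0494, hold=26.2920 ⇒ V=28.0494 exercise | (k=2,j=1): S=86.5700, (K−S)⁺=6.0200, hold=10.2207 ⇒ V=10.2207 continue | (k=2,j=2): S=116.1187, (K−S)⁺=0.0000, hold=1.7600 ⇒ V=1.7600 continue  boundary S*=64.5406
step 1: (k=1,j=0): S=74.7481, (K−S)⁺=17.8419, hold=18.2645 ⇒ V=18.2645 continue | (k=1,j=1): S=100.2616, (K−S)⁺=0.0000, hold=5.6359 ⇒ V=5.6359 continue  boundary S*=-
step 0: (k=0,j=0): S=86.5700, (K−S)⁺=6.0200, hold=11.3640 ⇒ V=11.3640 continue  boundary S*=-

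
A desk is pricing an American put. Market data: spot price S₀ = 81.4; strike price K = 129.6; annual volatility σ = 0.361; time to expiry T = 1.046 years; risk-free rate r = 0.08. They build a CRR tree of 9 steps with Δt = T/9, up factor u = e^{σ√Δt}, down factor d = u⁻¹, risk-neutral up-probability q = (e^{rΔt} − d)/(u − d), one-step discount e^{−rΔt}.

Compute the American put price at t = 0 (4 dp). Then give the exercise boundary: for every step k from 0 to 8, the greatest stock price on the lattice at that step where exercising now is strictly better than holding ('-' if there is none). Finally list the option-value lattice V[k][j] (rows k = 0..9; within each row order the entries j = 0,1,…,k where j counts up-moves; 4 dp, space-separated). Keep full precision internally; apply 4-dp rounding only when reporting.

Δt=0.11622  u=1.13096  d=0.88420  q=0.50713  discount=0.99075
step 9 (expiry): payoffs max(K−S,0) = 102.7102 95.2059 85.6072 73.3298 57.6260 37.5396 11.8475 0.0000 0.0000 0.0000
step 8: (k=8,j=0): S=30.4114, (K−S)⁺=99.1886, hold=97.9892 ⇒ V=99.1886 exercise | (k=8,j=1): S=38.8985, (K−S)⁺=90.7015, hold=89.5021 ⇒ V=90.7015 exercise | (k=8,j=2): S=49.7542, (K−S)⁺=79.8458, hold=78.6463 ⇒ V=79.8458 exercise | (k=8,j=3): S=63.6396, (K−S)⁺=65.9604, hold=64.7610 ⇒ V=65.9604 exercise | (k=8,j=4): S=81.4000, (K−S)⁺=48.2000, hold=47.0006 ⇒ V=48.2000 exercise | (k=8,j=5): S=104.1170, (K−S)⁺=25.4830, hold=24.2836 ⇒ V=25.4830 exercise | (k=8,j=6): S=133.1738, (K−S)⁺=0.0000, hold=5.7853 ⇒ V=5.7853 continue | (k=8,j=7): S=170.3397, (K−S)⁺=0.0000, hold=0.0000 ⇒ V=0.0000 continue | (k=8,j=8): S=217.8778, (K−S)⁺=0.0000, hold=0.0000 ⇒ V=0.0000 continue  boundary S*=104.1170
step 7: (k=7,j=0): S=34.3941, (K−S)⁺=95.2059, hold=94.0065 ⇒ V=95.2059 exercise | (k=7,j=1): S=43.9928, (K−S)⁺=85.6072, hold=84.4078 ⇒ V=85.6072 exercise | (k=7,j=2): S=56.2702, (K−S)⁺=73.3298, hold=72.1304 ⇒ V=73.3298 exercise | (k=7,j=3): S=71.9740, (K−S)⁺=57.6260, hold=56.4266 ⇒ V=57.6260 exercise | (k=7,j=4): S=92.0604, (K−S)⁺=37.5396, hold=36.3402 ⇒ V=37.5396 exercise | (k=7,j=5): S=117.7525, (K−S)⁺=11.8475, hold=15.3504 ⇒ V=15.3504 continue | (k=7,j=6): S=150.6147, (K−S)⁺=0.0000, hold=2.8250 ⇒ V=2.8250 continue | (k=7,j=7): S=192.6480, (K−S)⁺=0.0000, hold=0.0000 ⇒ V=0.0000 continue  boundary S*=92.0604
step 6: (k=6,j=0): S=38.8985, (K−S)⁺=90.7015, hold=89.5021 ⇒ V=90.7015 exercise | (k=6,j=1): S=49.7542, (K−S)⁺=79.8458, hold=78.6463 ⇒ V=79.8458 exercise | (k=6,j=2): S=63.6396, (K−S)⁺=65.9604, hold=64.7610 ⇒ V=65.9604 exercise | (k=6,j=3): S=81.4000, (K−S)⁺=48.2000, hold=47.0006 ⇒ V=48.2000 exercise | (k=6,j=4): S=104.1170, (K−S)⁺=25.4830, hold=26.0436 ⇒ V=26.0436 continue | (k=6,j=5): S=133.1738, (K−S)⁺=0.0000, hold=8.9152 ⇒ V=8.9152 continue | (k=6,j=6): S=170.3397, (K−S)⁺=0.0000, hold=1.3795 ⇒ V=1.3795 continue  boundary S*=81.4000
step 5: (k=5,j=0): S=43.9928, (K−S)⁺=85.6072, hold=84.4078 ⇒ V=85.6072 exercise | (k=5,j=1): S=56.2702, (K−S)⁺=73.3298, hold=72.1304 ⇒ V=73.3298 exercise | (k=5,j=2): S=71.9740, (K−S)⁺=57.6260, hold=56.4266 ⇒ V=57.6260 exercise | (k=5,j=3): S=92.0604, (K−S)⁺=37.5396, hold=36.6218 ⇒ V=37.5396 exercise | (k=5,j=4): S=117.7525, (K−S)⁺=11.8475, hold=17.1967 ⇒ V=17.1967 continue | (k=5,j=5): S=150.6147, (K−S)⁺=0.0000, hold=5.0465 ⇒ V=5.0465 continue  boundary S*=92.0604
step 4: (k=4,j=0): S=49.7542, (K−S)⁺=79.8458, hold=78.6463 ⇒ V=79.8458 exercise | (k=4,j=1): S=63.6396, (K−S)⁺=65.9604, hold=64.7610 ⇒ V=65.9604 exercise | (k=4,j=2): S=81.4000, (K−S)⁺=48.2000, hold=47.0006 ⇒ V=48.2000 exercise | (k=4,j=3): S=104.1170, (K−S)⁺=25.4830, hold=26.9712 ⇒ V=26.9712 continue | (k=4,j=4): S=133.1738, (K−S)⁺=0.0000, hold=10.9329 ⇒ V=10.9329 continue  boundary S*=81.4000
step 3: (k=3,j=0): S=56.2702, (K−S)⁺=73.3298, hold=72.1304 ⇒ V=73.3298 exercise | (k=3,j=1): S=71.9740, (K−S)⁺=57.6260, hold=56.4266 ⇒ V=57.6260 exercise | (k=3,j=2): S=92.0604, (K−S)⁺=37.5396, hold=37.0879 ⇒ V=37.5396 exercise | (k=3,j=3): S=117.7525, (K−S)⁺=11.8475, hold=18.6634 ⇒ V=18.6634 continue  boundary S*=92.0604
step 2: (k=2,j=0): S=63.6396, (K−S)⁺=65.9604, hold=64.7610 ⇒ V=65.9604 exercise | (k=2,j=1): S=81.4000, (K−S)⁺=48.2000, hold=47.0006 ⇒ V=48.2000 exercise | (k=2,j=2): S=104.1170, (K−S)⁺=25.4830, hold=27.7082 ⇒ V=27.7082 continue  boundary S*=81.4000
step 1: (k=1,j=0): S=71.9740, (K−S)⁺=57.6260, hold=56.4266 ⇒ V=57.6260 exercise | (k=1,j=1): S=92.0604, (K−S)⁺=37.5396, hold=37.4581 ⇒ V=37.5396 exercise  boundary S*=92.0604
step 0: (k=0,j=0): S=81.4000, (K−S)⁺=48.2000, hold=47.0006 ⇒ V=48.2000 exercise  boundary S*=81.4000

price = 48.2000
boundary = 81.4000 92.0604 81.4000 92.0604 81.4000 92.0604 81.4000 92.0604 104.1170
tree:
48.2000
57.6260 37.5396
65.9604 48.2000 27.7082
73.3298 57.6260 37.5396 18.6634
79.8458 65.9604 48.2000 26.9712 10.9329
85.6072 73.3298 57.6260 37.5396 17.1967 5.0465
90.7015 79.8458 65.9604 48.2000 26.0436 8.9152 1.3795
95.2059 85.6072 73.3298 57.6260 37.5396 15.3504 2.8250 0.0000
99.1886 90.7015 79.8458 65.9604 48.2000 25.4830 5.7853 0.0000 0.0000
102.7102 95.2059 85.6072 73.3298 57.6260 37.5396 11.8475 0.0000 0.0000 0.0000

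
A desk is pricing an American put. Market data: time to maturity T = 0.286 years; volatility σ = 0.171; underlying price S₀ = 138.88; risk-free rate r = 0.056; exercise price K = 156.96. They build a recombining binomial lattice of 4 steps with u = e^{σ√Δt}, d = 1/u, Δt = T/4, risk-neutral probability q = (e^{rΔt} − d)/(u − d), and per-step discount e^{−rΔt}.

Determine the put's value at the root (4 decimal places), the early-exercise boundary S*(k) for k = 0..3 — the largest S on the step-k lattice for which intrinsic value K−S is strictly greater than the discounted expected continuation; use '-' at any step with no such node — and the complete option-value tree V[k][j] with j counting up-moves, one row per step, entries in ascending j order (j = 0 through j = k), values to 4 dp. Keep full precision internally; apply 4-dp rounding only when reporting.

price = 18.0800
boundary = 138.8800 132.6728 138.8800 145.3776
tree:
18.0800
24.2872 11.9065
30.2170 18.0800 6.5746
35.8818 24.2872 11.5824 2.2264
41.2934 30.2170 18.0800 4.7807 0.0000

params: Δt=0.07150 u=1.04679 d=0.95531 q=0.53243 e^(-rΔt)=0.99600
t_4 payoffs: 41.2934 30.2170 18.0800 4.7807 0.0000
t_3: node(3,0) S=121.0782 payoff=35.8818 vs cont=35.2546 → 35.8818 [stop]  node(3,1) S=132.6728 payoff=24.2872 vs cont=23.6600 → 24.2872 [stop]  node(3,2) S=145.3776 payoff=11.5824 vs cont=10.9551 → 11.5824 [stop]  node(3,3) S=159.2991 payoff=0.0000 vs cont=2.2264 → 2.2264 [wait]  ⇒ S*(3)=145.3776
t_2: node(2,0) S=126.7430 payoff=30.2170 vs cont=29.5898 → 30.2170 [stop]  node(2,1) S=138.8800 payoff=18.0800 vs cont=17.4528 → 18.0800 [stop]  node(2,2) S=152.1793 payoff=4.7807 vs cont=6.5746 → 6.5746 [wait]  ⇒ S*(2)=138.8800
t_1: node(1,0) S=132.6728 payoff=24.2872 vs cont=23.6600 → 24.2872 [stop]  node(1,1) S=145.3776 payoff=11.5824 vs cont=11.9065 → 11.9065 [wait]  ⇒ S*(1)=132.6728
t_0: node(0,0) S=138.8800 payoff=18.0800 vs cont=17.6247 → 18.0800 [stop]  ⇒ S*(0)=138.8800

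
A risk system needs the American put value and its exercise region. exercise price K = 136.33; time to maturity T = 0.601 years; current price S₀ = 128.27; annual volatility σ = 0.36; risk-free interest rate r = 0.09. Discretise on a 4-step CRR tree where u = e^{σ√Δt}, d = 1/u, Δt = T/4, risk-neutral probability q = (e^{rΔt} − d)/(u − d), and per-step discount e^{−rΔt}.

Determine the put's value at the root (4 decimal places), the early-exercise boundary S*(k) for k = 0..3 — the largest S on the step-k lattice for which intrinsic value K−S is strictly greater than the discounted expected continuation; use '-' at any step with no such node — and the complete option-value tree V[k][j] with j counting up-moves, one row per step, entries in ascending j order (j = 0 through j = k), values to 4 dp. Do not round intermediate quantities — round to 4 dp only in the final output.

price = 16.2483
boundary = - - 97.0329 111.5635
tree:
16.2483
25.8650 7.5786
39.2971 13.8396 1.8545
51.9351 24.7665 3.8662 0.0000
62.9271 39.2971 8.0600 0.0000 0.0000

params: Δt=0.15025 u=1.14975 d=0.86976 q=0.51379 e^(-rΔt)=0.98657
t_4 payoffs: 62.9271 39.2971 8.0600 0.0000 0.0000
t_3: node(3,0) S=84.3949 payoff=51.9351 vs cont=50.1040 → 51.9351 [stop]  node(3,1) S=111.5635 payoff=24.7665 vs cont=22.9354 → 24.7665 [stop]  node(3,2) S=147.4783 payoff=0.0000 vs cont=3.8662 → 3.8662 [wait]  node(3,3) S=194.9549 payoff=0.0000 vs cont=0.0000 → 0.0000 [wait]  ⇒ S*(3)=111.5635
t_2: node(2,0) S=97.0329 payoff=39.2971 vs cont=37.4660 → 39.2971 [stop]  node(2,1) S=128.2700 payoff=8.0600 vs cont=13.8396 → 13.8396 [wait]  node(2,2) S=169.5630 payoff=0.0000 vs cont=1.8545 → 1.8545 [wait]  ⇒ S*(2)=97.0329
t_1: node(1,0) S=111.5635 payoff=24.7665 vs cont=25.8650 → 25.8650 [wait]  node(1,1) S=147.4783 payoff=0.0000 vs cont=7.5786 → 7.5786 [wait]  ⇒ S*(1)=-
t_0: node(0,0) S=128.2700 payoff=8.0600 vs cont=16.2483 → 16.2483 [wait]  ⇒ S*(0)=-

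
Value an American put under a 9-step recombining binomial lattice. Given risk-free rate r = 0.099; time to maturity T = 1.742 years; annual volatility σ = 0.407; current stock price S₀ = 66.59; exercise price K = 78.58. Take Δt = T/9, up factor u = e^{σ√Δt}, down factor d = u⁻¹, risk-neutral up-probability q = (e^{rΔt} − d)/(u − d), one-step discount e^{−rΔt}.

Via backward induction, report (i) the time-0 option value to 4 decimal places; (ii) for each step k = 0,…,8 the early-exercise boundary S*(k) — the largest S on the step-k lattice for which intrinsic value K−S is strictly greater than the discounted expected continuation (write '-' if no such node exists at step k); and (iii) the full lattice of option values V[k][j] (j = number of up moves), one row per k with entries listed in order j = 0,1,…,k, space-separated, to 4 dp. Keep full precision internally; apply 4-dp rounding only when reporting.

price = 16.4991
boundary = - - 46.5457 38.9149 46.5457 55.6730 46.5457 55.6730 66.5900
tree:
16.4991
23.3279 10.5413
32.0343 15.8189 5.8527
39.6651 22.9551 9.5388 2.5207
46.0450 32.0343 15.0725 4.5652 0.6450
51.3789 39.6651 22.9070 8.0905 1.3392 0.0000
55.8384 46.0450 32.0343 13.9157 2.7809 0.0000 0.0000
59.5667 51.3789 39.6651 22.9070 5.7743 0.0000 0.0000 0.0000
62.6838 55.8384 46.0450 32.0343 11.9900 0.0000 0.0000 0.0000 0.0000
65.2899 59.5667 51.3789 39.6651 22.9070 0.0000 0.0000 0.0000 0.0000 0.0000

params: Δt=0.19356 u=1.19609 d=0.83606 q=0.50909 e^(-rΔt)=0.98102
t_9 payoffs: 65.2899 59.5667 51.3789 39.6651 22.9070 0.0000 0.0000 0.0000 0.0000 0.0000
t_8: node(8,0) S=15.8962 payoff=62.6838 vs cont=61.1924 → 62.6838 [stop]  node(8,1) S=22.7416 payoff=55.8384 vs cont=54.3469 → 55.8384 [stop]  node(8,2) S=32.5350 payoff=46.0450 vs cont=44.5536 → 46.0450 [stop]  node(8,3) S=46.5457 payoff=32.0343 vs cont=30.5428 → 32.0343 [stop]  node(8,4) S=66.5900 payoff=11.9900 vs cont=11.0319 → 11.9900 [stop]  node(8,5) S=95.2660 payoff=0.0000 vs cont=0.0000 → 0.0000 [wait]  node(8,6) S=136.2910 payoff=0.0000 vs cont=0.0000 → 0.0000 [wait]  node(8,7) S=194.9827 payoff=0.0000 vs cont=0.0000 → 0.0000 [wait]  node(8,8) S=278.9493 payoff=0.0000 vs cont=0.0000 → 0.0000 [wait]  ⇒ S*(8)=66.5900
t_7: node(7,0) S=19.0133 payoff=59.5667 vs cont=58.0753 → 59.5667 [stop]  node(7,1) S=27.2011 payoff=51.3789 vs cont=49.8875 → 51.3789 [stop]  node(7,2) S=38.9149 payoff=39.6651 vs cont=38.1737 → 39.6651 [stop]  node(7,3) S=55.6730 payoff=22.9070 vs cont=21.4156 → 22.9070 [stop]  node(7,4) S=79.6478 payoff=0.0000 vs cont=5.7743 → 5.7743 [wait]  node(7,5) S=113.9469 payoff=0.0000 vs cont=0.0000 → 0.0000 [wait]  node(7,6) S=163.0165 payoff=0.0000 vs cont=0.0000 → 0.0000 [wait]  node(7,7) S=233.2173 payoff=0.0000 vs cont=0.0000 → 0.0000 [wait]  ⇒ S*(7)=55.6730
t_6: node(6,0) S=22.7416 payoff=55.8384 vs cont=54.3469 → 55.8384 [stop]  node(6,1) S=32.5350 payoff=46.0450 vs cont=44.5536 → 46.0450 [stop]  node(6,2) S=46.5457 payoff=32.0343 vs cont=30.5428 → 32.0343 [stop]  node(6,3) S=66.5900 payoff=11.9900 vs cont=13.9157 → 13.9157 [wait]  node(6,4) S=95.2660 payoff=0.0000 vs cont=2.7809 → 2.7809 [wait]  node(6,5) S=136.2910 payoff=0.0000 vs cont=0.0000 → 0.0000 [wait]  node(6,6) S=194.9827 payoff=0.0000 vs cont=0.0000 → 0.0000 [wait]  ⇒ S*(6)=46.5457
t_5: node(5,0) S=27.2011 payoff=51.3789 vs cont=49.8875 → 51.3789 [stop]  node(5,1) S=38.9149 payoff=39.6651 vs cont=38.1737 → 39.6651 [stop]  node(5,2) S=55.6730 payoff=22.9070 vs cont=22.3773 → 22.9070 [stop]  node(5,3) S=79.6478 payoff=0.0000 vs cont=8.0905 → 8.0905 [wait]  node(5,4) S=113.9469 payoff=0.0000 vs cont=1.3392 → 1.3392 [wait]  node(5,5) S=163.0165 payoff=0.0000 vs cont=0.0000 → 0.0000 [wait]  ⇒ S*(5)=55.6730
t_4: node(4,0) S=32.5350 payoff=46.0450 vs cont=44.5536 → 46.0450 [stop]  node(4,1) S=46.5457 payoff=32.0343 vs cont=30.5428 → 32.0343 [stop]  node(4,2) S=66.5900 payoff=11.9900 vs cont=15.0725 → 15.0725 [wait]  node(4,3) S=95.2660 payoff=0.0000 vs cont=4.5652 → 4.5652 [wait]  node(4,4) S=136.2910 payoff=0.0000 vs cont=0.6450 → 0.6450 [wait]  ⇒ S*(4)=46.5457
t_3: node(3,0) S=38.9149 payoff=39.6651 vs cont=38.1737 → 39.6651 [stop]  node(3,1) S=55.6730 payoff=22.9070 vs cont=22.9551 → 22.9551 [wait]  node(3,2) S=79.6478 payoff=0.0000 vs cont=9.5388 → 9.5388 [wait]  node(3,3) S=113.9469 payoff=0.0000 vs cont=2.5207 → 2.5207 [wait]  ⇒ S*(3)=38.9149
t_2: node(2,0) S=46.5457 payoff=32.0343 vs cont=30.5668 → 32.0343 [stop]  node(2,1) S=66.5900 payoff=11.9900 vs cont=15.8189 → 15.8189 [wait]  node(2,2) S=95.2660 payoff=0.0000 vs cont=5.8527 → 5.8527 [wait]  ⇒ S*(2)=46.5457
t_1: node(1,0) S=55.6730 payoff=22.9070 vs cont=23.3279 → 23.3279 [wait]  node(1,1) S=79.6478 payoff=0.0000 vs cont=10.5413 → 10.5413 [wait]  ⇒ S*(1)=-
t_0: node(0,0) S=66.5900 payoff=11.9900 vs cont=16.4991 → 16.4991 [wait]  ⇒ S*(0)=-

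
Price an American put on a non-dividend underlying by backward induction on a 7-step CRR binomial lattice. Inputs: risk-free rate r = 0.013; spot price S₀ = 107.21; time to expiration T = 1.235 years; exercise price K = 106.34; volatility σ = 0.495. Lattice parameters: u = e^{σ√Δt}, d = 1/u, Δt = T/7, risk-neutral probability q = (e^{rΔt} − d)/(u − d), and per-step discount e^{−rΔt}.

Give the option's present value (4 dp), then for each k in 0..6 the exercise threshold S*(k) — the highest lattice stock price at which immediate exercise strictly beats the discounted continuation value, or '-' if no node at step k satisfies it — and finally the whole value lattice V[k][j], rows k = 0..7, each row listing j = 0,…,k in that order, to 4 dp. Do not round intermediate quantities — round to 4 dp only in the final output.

price = 22.6695
boundary = - - - - 46.6710 57.4571 70.7361
tree:
22.6695
30.3909 13.4866
39.4984 19.5781 6.2197
49.5332 27.6148 9.9997 1.6996
59.6690 37.5788 15.7565 3.1182 0.0000
68.4304 48.8829 24.1571 5.7208 0.0000 0.0000
75.5470 59.6690 35.6039 10.4957 0.0000 0.0000 0.0000
81.3276 68.4304 48.8829 19.2560 0.0000 0.0000 0.0000 0.0000

params: Δt=0.17643 u=1.23111 d=0.81227 q=0.45369 e^(-rΔt)=0.99771
t_7 payoffs: 81.3276 68.4304 48.8829 19.2560 0.0000 0.0000 0.0000 0.0000
t_6: node(6,0) S=30.7930 payoff=75.5470 vs cont=75.3033 → 75.5470 [stop]  node(6,1) S=46.6710 payoff=59.6690 vs cont=59.4254 → 59.6690 [stop]  node(6,2) S=70.7361 payoff=35.6039 vs cont=35.3603 → 35.6039 [stop]  node(6,3) S=107.2100 payoff=0.0000 vs cont=10.4957 → 10.4957 [wait]  node(6,4) S=162.4911 payoff=0.0000 vs cont=0.0000 → 0.0000 [wait]  node(6,5) S=246.2770 payoff=0.0000 vs cont=0.0000 → 0.0000 [wait]  node(6,6) S=373.2657 payoff=0.0000 vs cont=0.0000 → 0.0000 [wait]  ⇒ S*(6)=70.7361
t_5: node(5,0) S=37.9096 payoff=68.4304 vs cont=68.1867 → 68.4304 [stop]  node(5,1) S=57.4571 payoff=48.8829 vs cont=48.6393 → 48.8829 [stop]  node(5,2) S=87.0840 payoff=19.2560 vs cont=24.1571 → 24.1571 [wait]  node(5,3) S=131.9874 payoff=0.0000 vs cont=5.7208 → 5.7208 [wait]  node(5,4) S=200.0445 payoff=0.0000 vs cont=0.0000 → 0.0000 [wait]  node(5,5) S=303.1943 payoff=0.0000 vs cont=0.0000 → 0.0000 [wait]  ⇒ S*(5)=57.4571
t_4: node(4,0) S=46.6710 payoff=59.6690 vs cont=59.4254 → 59.6690 [stop]  node(4,1) S=70.7361 payoff=35.6039 vs cont=37.5788 → 37.5788 [wait]  node(4,2) S=107.2100 payoff=0.0000 vs cont=15.7565 → 15.7565 [wait]  node(4,3) S=162.4911 payoff=0.0000 vs cont=3.1182 → 3.1182 [wait]  node(4,4) S=246.2770 payoff=0.0000 vs cont=0.0000 → 0.0000 [wait]  ⇒ S*(4)=46.6710
t_3: node(3,0) S=57.4571 payoff=48.8829 vs cont=49.5332 → 49.5332 [wait]  node(3,1) S=87.0840 payoff=19.2560 vs cont=27.6148 → 27.6148 [wait]  node(3,2) S=131.9874 payoff=0.0000 vs cont=9.9997 → 9.9997 [wait]  node(3,3) S=200.0445 payoff=0.0000 vs cont=1.6996 → 1.6996 [wait]  ⇒ S*(3)=-
t_2: node(2,0) S=70.7361 payoff=35.6039 vs cont=39.4984 → 39.4984 [wait]  node(2,1) S=107.2100 payoff=0.0000 vs cont=19.5781 → 19.5781 [wait]  node(2,2) S=162.4911 payoff=0.0000 vs cont=6.2197 → 6.2197 [wait]  ⇒ S*(2)=-
t_1: node(1,0) S=87.0840 payoff=19.2560 vs cont=30.3909 → 30.3909 [wait]  node(1,1) S=131.9874 payoff=0.0000 vs cont=13.4866 → 13.4866 [wait]  ⇒ S*(1)=-
t_0: node(0,0) S=107.2100 payoff=0.0000 vs cont=22.6695 → 22.6695 [wait]  ⇒ S*(0)=-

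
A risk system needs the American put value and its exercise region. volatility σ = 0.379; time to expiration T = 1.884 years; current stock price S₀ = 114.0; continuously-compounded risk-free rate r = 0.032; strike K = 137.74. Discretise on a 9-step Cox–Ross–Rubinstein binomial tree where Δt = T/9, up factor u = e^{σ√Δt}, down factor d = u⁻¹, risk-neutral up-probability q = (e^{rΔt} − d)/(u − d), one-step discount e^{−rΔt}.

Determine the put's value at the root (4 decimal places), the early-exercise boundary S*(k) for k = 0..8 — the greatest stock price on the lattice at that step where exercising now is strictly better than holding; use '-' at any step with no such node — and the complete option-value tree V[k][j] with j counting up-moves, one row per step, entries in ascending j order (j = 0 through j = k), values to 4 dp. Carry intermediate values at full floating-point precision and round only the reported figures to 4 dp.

price = 35.0149
boundary = - - - 67.7610 80.5913 67.7610 80.5913 95.8510 114.0000
tree:
35.0149
45.5089 23.9591
57.3666 33.1000 14.2363
69.9790 44.2946 21.2460 6.7219
80.7667 57.1487 30.7720 11.0610 2.0410
89.8369 69.9790 42.9341 17.8200 3.7778 0.1581
97.4632 80.7667 57.1487 27.8949 6.9826 0.3038 0.0000
103.8753 89.8369 69.9790 41.8890 12.8860 0.5836 0.0000 0.0000
109.2666 97.4632 80.7667 57.1487 23.7400 1.1214 0.0000 0.0000 0.0000
113.7997 103.8753 89.8369 69.9790 41.8890 2.1545 0.0000 0.0000 0.0000 0.0000

Δt=0.20933, u=1.18935, d=0.84080, q=0.47604, disc=e^(-rΔt)=0.99332
k=9 terminal: V=max(K-S,0) → 113.7997 103.8753 89.8369 69.9790 41.8890 2.1545 0.0000 0.0000 0.0000 0.0000
k=8: j=0 S=28.4734 intr=109.2666 cont=108.3471 V=109.2666[EX]; j=1 S=40.2768 intr=97.4632 cont=96.5436 V=97.4632[EX]; j=2 S=56.9733 intr=80.7667 cont=79.8471 V=80.7667[EX]; j=3 S=80.5913 intr=57.1487 cont=56.2291 V=57.1487[EX]; j=4 S=114.0000 intr=23.7400 cont=22.8204 V=23.7400[EX]; j=5 S=161.2581 intr=0.0000 cont=1.1214 V=1.1214[hold]; j=6 S=228.1067 intr=0.0000 cont=0.0000 V=0.0000[hold]; j=7 S=322.6670 intr=0.0000 cont=0.0000 V=0.0000[hold]; j=8 S=456.4267 intr=0.0000 cont=0.0000 V=0.0000[hold]  S*(8)=114.0000
k=7: j=0 S=33.8647 intr=103.8753 cont=102.9557 V=103.8753[EX]; j=1 S=47.9031 intr=89.8369 cont=88.9173 V=89.8369[EX]; j=2 S=67.7610 intr=69.9790 cont=69.0594 V=69.9790[EX]; j=3 S=95.8510 intr=41.8890 cont=40.9694 V=41.8890[EX]; j=4 S=135.5855 intr=2.1545 cont=12.8860 V=12.8860[hold]; j=5 S=191.7916 intr=0.0000 cont=0.5836 V=0.5836[hold]; j=6 S=271.2978 intr=0.0000 cont=0.0000 V=0.0000[hold]; j=7 S=383.7627 intr=0.0000 cont=0.0000 V=0.0000[hold]  S*(7)=95.8510
k=6: j=0 S=40.2768 intr=97.4632 cont=96.5436 V=97.4632[EX]; j=1 S=56.9733 intr=80.7667 cont=79.8471 V=80.7667[EX]; j=2 S=80.5913 intr=57.1487 cont=56.2291 V=57.1487[EX]; j=3 S=114.0000 intr=23.7400 cont=27.8949 V=27.8949[hold]; j=4 S=161.2581 intr=0.0000 cont=6.9826 V=6.9826[hold]; j=5 S=228.1067 intr=0.0000 cont=0.3038 V=0.3038[hold]; j=6 S=322.6670 intr=0.0000 cont=0.0000 V=0.0000[hold]  S*(6)=80.5913
k=5: j=0 S=47.9031 intr=89.8369 cont=88.9173 V=89.8369[EX]; j=1 S=67.7610 intr=69.9790 cont=69.0594 V=69.9790[EX]; j=2 S=95.8510 intr=41.8890 cont=42.9341 V=42.9341[hold]; j=3 S=135.5855 intr=2.1545 cont=17.8200 V=17.8200[hold]; j=4 S=191.7916 intr=0.0000 cont=3.7778 V=3.7778[hold]; j=5 S=271.2978 intr=0.0000 cont=0.1581 V=0.1581[hold]  S*(5)=67.7610
k=4: j=0 S=56.9733 intr=80.7667 cont=79.8471 V=80.7667[EX]; j=1 S=80.5913 intr=57.1487 cont=56.7233 V=57.1487[EX]; j=2 S=114.0000 intr=23.7400 cont=30.7720 V=30.7720[hold]; j=3 S=161.2581 intr=0.0000 cont=11.0610 V=11.0610[hold]; j=4 S=228.1067 intr=0.0000 cont=2.0410 V=2.0410[hold]  S*(4)=80.5913
k=3: j=0 S=67.7610 intr=69.9790 cont=69.0594 V=69.9790[EX]; j=1 S=95.8510 intr=41.8890 cont=44.2946 V=44.2946[hold]; j=2 S=135.5855 intr=2.1545 cont=21.2460 V=21.2460[hold]; j=3 S=191.7916 intr=0.0000 cont=6.7219 V=6.7219[hold]  S*(3)=67.7610
k=2: j=0 S=80.5913 intr=57.1487 cont=57.3666 V=57.3666[hold]; j=1 S=114.0000 intr=23.7400 cont=33.1000 V=33.1000[hold]; j=2 S=161.2581 intr=0.0000 cont=14.2363 V=14.2363[hold]  S*(2)=-
k=1: j=0 S=95.8510 intr=41.8890 cont=45.5089 V=45.5089[hold]; j=1 S=135.5855 intr=2.1545 cont=23.9591 V=23.9591[hold]  S*(1)=-
k=0: j=0 S=114.0000 intr=23.7400 cont=35.0149 V=35.0149[hold]  S*(0)=-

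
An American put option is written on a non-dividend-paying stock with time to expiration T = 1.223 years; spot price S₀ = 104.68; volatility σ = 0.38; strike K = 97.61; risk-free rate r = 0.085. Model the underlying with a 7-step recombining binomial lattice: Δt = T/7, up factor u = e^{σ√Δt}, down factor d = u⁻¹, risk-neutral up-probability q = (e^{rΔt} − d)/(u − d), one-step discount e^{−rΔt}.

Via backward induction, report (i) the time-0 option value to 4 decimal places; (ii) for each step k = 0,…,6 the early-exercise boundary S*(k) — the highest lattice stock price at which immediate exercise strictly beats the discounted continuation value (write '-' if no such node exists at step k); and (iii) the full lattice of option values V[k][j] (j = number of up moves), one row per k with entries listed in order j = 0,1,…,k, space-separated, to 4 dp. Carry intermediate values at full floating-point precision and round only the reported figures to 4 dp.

params: Δt=0.17471 u=1.17215 d=0.85314 q=0.50727 e^(-rΔt)=0.98526
t_7 payoffs: 63.1755 50.2996 32.6091 8.3037 0.0000 0.0000 0.0000 0.0000
t_6: node(6,0) S=40.3622 payoff=57.2478 vs cont=55.8089 → 57.2478 [stop]  node(6,1) S=55.4547 payoff=42.1553 vs cont=40.7165 → 42.1553 [stop]  node(6,2) S=76.1905 payoff=21.4195 vs cont=19.9806 → 21.4195 [stop]  node(6,3) S=104.6800 payoff=0.0000 vs cont=4.0311 → 4.0311 [wait]  node(6,4) S=143.8224 payoff=0.0000 vs cont=0.0000 → 0.0000 [wait]  node(6,5) S=197.6011 payoff=0.0000 vs cont=0.0000 → 0.0000 [wait]  node(6,6) S=271.4890 payoff=0.0000 vs cont=0.0000 → 0.0000 [wait]  ⇒ S*(6)=76.1905
t_5: node(5,0) S=47.3104 payoff=50.2996 vs cont=48.8607 → 50.2996 [stop]  node(5,1) S=65.0009 payoff=32.6091 vs cont=31.1702 → 32.6091 [stop]  node(5,2) S=89.3063 payoff=8.3037 vs cont=12.4131 → 12.4131 [wait]  node(5,3) S=122.7002 payoff=0.0000 vs cont=1.9570 → 1.9570 [wait]  node(5,4) S=168.5807 payoff=0.0000 vs cont=0.0000 → 0.0000 [wait]  node(5,5) S=231.6172 payoff=0.0000 vs cont=0.0000 → 0.0000 [wait]  ⇒ S*(5)=65.0009
t_4: node(4,0) S=55.4547 payoff=42.1553 vs cont=40.7165 → 42.1553 [stop]  node(4,1) S=76.1905 payoff=21.4195 vs cont=22.0345 → 22.0345 [wait]  node(4,2) S=104.6800 payoff=0.0000 vs cont=7.0042 → 7.0042 [wait]  node(4,3) S=143.8224 payoff=0.0000 vs cont=0.9500 → 0.9500 [wait]  node(4,4) S=197.6011 payoff=0.0000 vs cont=0.0000 → 0.0000 [wait]  ⇒ S*(4)=55.4547
t_3: node(3,0) S=65.0009 payoff=32.6091 vs cont=31.4776 → 32.6091 [stop]  node(3,1) S=89.3063 payoff=8.3037 vs cont=14.1976 → 14.1976 [wait]  node(3,2) S=122.7002 payoff=0.0000 vs cont=3.8751 → 3.8751 [wait]  node(3,3) S=168.5807 payoff=0.0000 vs cont=0.4612 → 0.4612 [wait]  ⇒ S*(3)=65.0009
t_2: node(2,0) S=76.1905 payoff=21.4195 vs cont=22.9264 → 22.9264 [wait]  node(2,1) S=104.6800 payoff=0.0000 vs cont=8.8291 → 8.8291 [wait]  node(2,2) S=143.8224 payoff=0.0000 vs cont=2.1117 → 2.1117 [wait]  ⇒ S*(2)=-
t_1: node(1,0) S=89.3063 payoff=8.3037 vs cont=15.5427 → 15.5427 [wait]  node(1,1) S=122.7002 payoff=0.0000 vs cont=5.3416 → 5.3416 [wait]  ⇒ S*(1)=-
t_0: node(0,0) S=104.6800 payoff=0.0000 vs cont=10.2151 → 10.2151 [wait]  ⇒ S*(0)=-

price = 10.2151
boundary = - - - 65.0009 55.4547 65.0009 76.1905
tree:
10.2151
15.5427 5.3416
22.9264 8.8291 2.1117
32.6091 14.1976 3.8751 0.4612
42.1553 22.0345 7.0042 0.9500 0.0000
50.2996 32.6091 12.4131 1.9570 0.0000 0.0000
57.2478 42.1553 21.4195 4.0311 0.0000 0.0000 0.0000
63.1755 50.2996 32.6091 8.3037 0.0000 0.0000 0.0000 0.0000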